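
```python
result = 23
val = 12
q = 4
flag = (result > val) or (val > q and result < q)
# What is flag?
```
Trace:
  result=23
  result=23, val=12
  result=23, val=12, q=4
  result=23, val=12, q=4, flag=True

Final answer: True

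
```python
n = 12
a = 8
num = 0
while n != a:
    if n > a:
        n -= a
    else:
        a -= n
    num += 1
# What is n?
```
Trace:
  n=12
  n=12, a=8
  n=12, a=8, num=0
  n=4, a=8, num=1
  n=4, a=4, num=2

Final answer: 4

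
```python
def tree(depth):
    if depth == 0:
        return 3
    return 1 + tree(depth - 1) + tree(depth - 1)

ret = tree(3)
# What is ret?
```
Call trace (a repeated sub-call is expanded the first time; later identical calls just restate its return value):
tree(depth=3)
  tree(depth=2)
    tree(depth=1)
      tree(depth=0)
      -> return 3
      tree(depth=0)
      -> return 3
    -> return 7
    tree(depth=1) -> return 7  (same call as traced above)
  -> return 15
  tree(depth=2) -> return 15  (same call as traced above)
-> return 31

Final answer: 31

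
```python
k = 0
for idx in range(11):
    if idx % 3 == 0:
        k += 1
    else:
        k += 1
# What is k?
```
Trace:
  k=0
  k=1, idx=0
  k=2, idx=1
  k=3, idx=2
  k=4, idx=3
  k=5, idx=4
  k=6, idx=5
  k=7, idx=6
  k=8, idx=7
  k=9, idx=8
  k=10, idx=9
  k=11, idx=10

Final answer: 11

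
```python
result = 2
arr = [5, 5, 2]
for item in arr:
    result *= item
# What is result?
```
Trace:
  result=2
  result=10, item=5
  result=50, item=5
  result=100, item=2

Final answer: 100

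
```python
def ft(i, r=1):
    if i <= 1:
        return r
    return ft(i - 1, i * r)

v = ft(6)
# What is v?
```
Call trace:
ft(i=6, r=1)
  ft(i=5, r=6)
    ft(i=4, r=30)
      ft(i=3, r=120)
        ft(i=2, r=360)
          ft(i=1, r=720)
          -> return 720
        -> return 720
      -> return 720
    -> return 720
  -> return 720
-> return 720

Final answer: 720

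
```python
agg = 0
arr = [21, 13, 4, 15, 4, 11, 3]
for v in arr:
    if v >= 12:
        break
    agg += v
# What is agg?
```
Trace:
  agg=0
  agg=0, v=21

Final answer: 0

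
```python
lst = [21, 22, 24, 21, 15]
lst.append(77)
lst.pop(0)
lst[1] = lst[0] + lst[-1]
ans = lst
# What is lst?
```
Trace:
  lst=[21, 22, 24, 21, 15]
  lst=[21, 22, 24, 21, 15, 77]
  lst=[22, 24, 21, 15, 77]
  lst=[22, 99, 21, 15, 77]
  lst=[22, 99, 21, 15, 77], ans=[22, 99, 21, 15, 77]

Final answer: [22, 99, 21, 15, 77]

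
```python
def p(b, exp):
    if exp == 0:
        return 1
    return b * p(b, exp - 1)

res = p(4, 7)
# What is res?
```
Call trace:
p(b=4, exp=7)
  p(b=4, exp=6)
    p(b=4, exp=5)
      p(b=4, exp=4)
        p(b=4, exp=3)
          p(b=4, exp=2)
            p(b=4, exp=1)
              p(b=4, exp=0)
              -> return 1
            -> return 4
          -> return 16
        -> return 64
      -> return 256
    -> return 1024
  -> return 4096
-> return 16384

Final answer: 16384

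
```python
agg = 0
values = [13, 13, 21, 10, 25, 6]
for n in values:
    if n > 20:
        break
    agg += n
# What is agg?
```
Trace:
  agg=0
  agg=13, n=13
  agg=26, n=13
  agg=26, n=21

Final answer: 26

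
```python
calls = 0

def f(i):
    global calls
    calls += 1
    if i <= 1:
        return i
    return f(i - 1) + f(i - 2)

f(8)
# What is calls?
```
Call trace (a repeated sub-call is expanded the first time; later identical calls just restate its return value):
f(i=8)
  f(i=7)
    f(i=6)
      f(i=5)
        f(i=4)
          f(i=3)
            f(i=2)
              f(i=1)
              -> return 1
              f(i=0)
              -> return 0
            -> return 1
            f(i=1)
            -> return 1
          -> return 2
          f(i=2) -> return 1  (same call as traced above)
        -> return 3
        f(i=3) -> return 2  (same call as traced above)
      -> return 5
      f(i=4) -> return 3  (same call as traced above)
    -> return 8
    f(i=5) -> return 5  (same call as traced above)
  -> return 13
  f(i=6) -> return 8  (same call as traced above)
-> return 21

calls is incremented once per call, so count the calls in each subtree. Let C(i) = number of calls made by f(i).
C(0) = C(1) = 1 (base case, no recursion); C(i) = 1 + C(i - 1) + C(i - 2) otherwise.
C(2) = 1 + C(1) + C(0) = 1 + 1 + 1 = 3
C(3) = 1 + C(2) + C(1) = 1 + 3 + 1 = 5
C(4) = 1 + C(3) + C(2) = 1 + 5 + 3 = 9
C(5) = 1 + C(4) + C(3) = 1 + 9 + 5 = 15
C(6) = 1 + C(5) + C(4) = 1 + 15 + 9 = 25
C(7) = 1 + C(6) + C(5) = 1 + 25 + 15 = 41
C(8) = 1 + C(7) + C(6) = 1 + 41 + 25 = 67
calls = C(8) = 67

Final answer: 67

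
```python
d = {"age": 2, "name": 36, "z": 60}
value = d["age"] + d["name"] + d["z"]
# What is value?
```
Trace:
  d={'age': 2, 'name': 36, 'z': 60}
  d={'age': 2, 'name': 36, 'z': 60}, value=98

Final answer: 98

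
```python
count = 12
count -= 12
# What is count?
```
Trace:
  count=12
  count=0

Final answer: 0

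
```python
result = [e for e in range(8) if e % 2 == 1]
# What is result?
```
Trace:
  e=0
  e=1
  e=2
  e=3
  e=4
  e=5
  e=6
  e=7
  result=[1, 3, 5, 7]

Final answer: [1, 3, 5, 7]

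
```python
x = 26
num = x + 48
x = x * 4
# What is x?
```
Trace:
  x=26
  x=26, num=74
  x=104, num=74

Final answer: 104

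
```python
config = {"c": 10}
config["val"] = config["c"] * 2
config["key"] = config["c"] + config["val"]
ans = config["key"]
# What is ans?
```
Trace:
  config={'c': 10}
  config={'c': 10, 'val': 20}
  config={'c': 10, 'val': 20, 'key': 30}
  config={'c': 10, 'val': 20, 'key': 30}, ans=30

Final answer: 30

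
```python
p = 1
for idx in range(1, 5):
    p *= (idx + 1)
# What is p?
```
Trace:
  p=1
  p=2, idx=1
  p=6, idx=2
  p=24, idx=3
  p=120, idx=4

Final answer: 120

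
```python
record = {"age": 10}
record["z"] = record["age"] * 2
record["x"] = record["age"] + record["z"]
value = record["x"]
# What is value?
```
Trace:
  record={'age': 10}
  record={'age': 10, 'z': 20}
  record={'age': 10, 'z': 20, 'x': 30}
  record={'age': 10, 'z': 20, 'x': 30}, value=30

Final answer: 30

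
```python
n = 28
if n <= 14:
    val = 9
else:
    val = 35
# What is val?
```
Trace:
  n=28
  n=28, val=35

Final answer: 35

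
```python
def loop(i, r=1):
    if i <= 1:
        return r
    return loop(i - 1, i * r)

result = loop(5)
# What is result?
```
Call trace:
loop(i=5, r=1)
  loop(i=4, r=5)
    loop(i=3, r=20)
      loop(i=2, r=60)
        loop(i=1, r=120)
        -> return 120
      -> return 120
    -> return 120
  -> return 120
-> return 120

Final answer: 120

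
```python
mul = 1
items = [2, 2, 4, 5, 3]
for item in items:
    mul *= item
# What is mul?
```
Trace:
  mul=1
  mul=2, item=2
  mul=4, item=2
  mul=16, item=4
  mul=80, item=5
  mul=240, item=3

Final answer: 240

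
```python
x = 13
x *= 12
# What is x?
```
Trace:
  x=13
  x=156

Final answer: 156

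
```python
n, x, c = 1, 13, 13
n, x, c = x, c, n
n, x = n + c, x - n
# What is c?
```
Trace:
  n=1, x=13, c=13
  n=13, x=13, c=1
  n=14, x=0, c=1

Final answer: 1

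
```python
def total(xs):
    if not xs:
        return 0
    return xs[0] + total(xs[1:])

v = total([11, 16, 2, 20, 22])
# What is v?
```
Call trace:
total(xs=[11, 16, 2, 20, 22])
  total(xs=[16, 2, 20, 22])
    total(xs=[2, 20, 22])
      total(xs=[20, 22])
        total(xs=[22])
          total(xs=[])
          -> return 0
        -> return 22
      -> return 42
    -> return 44
  -> return 60
-> return 71

Final answer: 71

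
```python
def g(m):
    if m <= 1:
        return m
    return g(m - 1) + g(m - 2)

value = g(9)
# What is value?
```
Call trace (a repeated sub-call is expanded the first time; later identical calls just restate its return value):
g(m=9)
  g(m=8)
    g(m=7)
      g(m=6)
        g(m=5)
          g(m=4)
            g(m=3)
              g(m=2)
                g(m=1)
                -> return 1
                g(m=0)
                -> return 0
              -> return 1
              g(m=1)
              -> return 1
            -> return 2
            g(m=2) -> return 1  (same call as traced above)
          -> return 3
          g(m=3) -> return 2  (same call as traced above)
        -> return 5
        g(m=4) -> return 3  (same call as traced above)
      -> return 8
      g(m=5) -> return 5  (same call as traced above)
    -> return 13
    g(m=6) -> return 8  (same call as traced above)
  -> return 21
  g(m=7) -> return 13  (same call as traced above)
-> return 34

Final answer: 34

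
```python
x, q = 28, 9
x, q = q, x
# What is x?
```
Trace:
  x=28, q=9
  x=9, q=28

Final answer: 9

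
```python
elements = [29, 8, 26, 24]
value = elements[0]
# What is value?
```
Trace:
  elements=[29, 8, 26, 24]
  elements=[29, 8, 26, 24], value=29

Final answer: 29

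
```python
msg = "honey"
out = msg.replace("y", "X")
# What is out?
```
Trace:
  msg='honey'
  msg='honey', out='honeX'

Final answer: 'honeX'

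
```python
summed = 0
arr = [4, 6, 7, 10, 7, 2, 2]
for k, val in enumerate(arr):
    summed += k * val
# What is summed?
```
Trace:
  summed=0
  summed=0, k=0, val=4
  summed=6, k=1, val=6
  summed=20, k=2, val=7
  summed=50, k=3, val=10
  summed=78, k=4, val=7
  summed=88, k=5, val=2
  summed=100, k=6, val=2

Final answer: 100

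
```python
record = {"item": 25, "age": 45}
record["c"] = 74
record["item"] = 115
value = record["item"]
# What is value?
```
Trace:
  record={'item': 25, 'age': 45}
  record={'item': 25, 'age': 45, 'c': 74}
  record={'item': 115, 'age': 45, 'c': 74}
  record={'item': 115, 'age': 45, 'c': 74}, value=115

Final answer: 115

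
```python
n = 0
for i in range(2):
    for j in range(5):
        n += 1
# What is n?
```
Trace:
  n=0
  n=1, i=0, j=0
  n=2, i=0, j=1
  n=3, i=0, j=2
  n=4, i=0, j=3
  n=5, i=0, j=4
  n=6, i=1, j=0
  n=7, i=1, j=1
  n=8, i=1, j=2
  n=9, i=1, j=3
  n=10, i=1, j=4

Final answer: 10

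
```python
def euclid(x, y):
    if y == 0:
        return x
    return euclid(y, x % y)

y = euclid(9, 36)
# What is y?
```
Call trace:
euclid(x=9, y=36)
  euclid(x=36, y=9)
    euclid(x=9, y=0)
    -> return 9
  -> return 9
-> return 9

Final answer: 9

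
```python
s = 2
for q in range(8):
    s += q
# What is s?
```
Trace:
  s=2
  s=2, q=0
  s=3, q=1
  s=5, q=2
  s=8, q=3
  s=12, q=4
  s=17, q=5
  s=23, q=6
  s=30, q=7

Final answer: 30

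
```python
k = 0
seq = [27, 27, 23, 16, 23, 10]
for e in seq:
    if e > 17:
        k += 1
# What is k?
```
Trace:
  k=0
  k=1, e=27
  k=2, e=27
  k=3, e=23
  k=3, e=16
  k=4, e=23
  k=4, e=10

Final answer: 4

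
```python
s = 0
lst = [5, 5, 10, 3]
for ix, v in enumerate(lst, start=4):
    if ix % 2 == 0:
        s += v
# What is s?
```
Trace:
  s=0
  s=5, ix=4, v=5
  s=5, ix=5, v=5
  s=15, ix=6, v=10
  s=15, ix=7, v=3

Final answer: 15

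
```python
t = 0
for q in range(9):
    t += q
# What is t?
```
Trace:
  t=0
  t=0, q=0
  t=1, q=1
  t=3, q=2
  t=6, q=3
  t=10, q=4
  t=15, q=5
  t=21, q=6
  t=28, q=7
  t=36, q=8

Final answer: 36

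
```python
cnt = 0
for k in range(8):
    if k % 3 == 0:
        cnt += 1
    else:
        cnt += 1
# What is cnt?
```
Trace:
  cnt=0
  cnt=1, k=0
  cnt=2, k=1
  cnt=3, k=2
  cnt=4, k=3
  cnt=5, k=4
  cnt=6, k=5
  cnt=7, k=6
  cnt=8, k=7

Final answer: 8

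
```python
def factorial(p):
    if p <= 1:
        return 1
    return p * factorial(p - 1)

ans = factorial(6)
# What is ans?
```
Call trace:
factorial(p=6)
  factorial(p=5)
    factorial(p=4)
      factorial(p=3)
        factorial(p=2)
          factorial(p=1)
          -> return 1
        -> return 2
      -> return 6
    -> return 24
  -> return 120
-> return 720

Final answer: 720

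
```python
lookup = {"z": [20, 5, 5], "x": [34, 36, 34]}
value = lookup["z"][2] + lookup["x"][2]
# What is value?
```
Trace:
  lookup={'z': [20, 5, 5], 'x': [34, 36, 34]}
  lookup={'z': [20, 5, 5], 'x': [34, 36, 34]}, value=39

Final answer: 39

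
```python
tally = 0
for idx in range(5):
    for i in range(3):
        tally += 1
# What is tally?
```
Trace:
  tally=0
  tally=1, idx=0, i=0
  tally=2, idx=0, i=1
  tally=3, idx=0, i=2
  tally=4, idx=1, i=0
  tally=5, idx=1, i=1
  tally=6, idx=1, i=2
  tally=7, idx=2, i=0
  tally=8, idx=2, i=1
  tally=9, idx=2, i=2
  tally=10, idx=3, i=0
  tally=11, idx=3, i=1
  tally=12, idx=3, i=2
  tally=13, idx=4, i=0
  tally=14, idx=4, i=1
  tally=15, idx=4, i=2

Final answer: 15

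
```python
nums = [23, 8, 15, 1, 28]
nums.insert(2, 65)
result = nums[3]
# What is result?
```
Trace:
  nums=[23, 8, 15, 1, 28]
  nums=[23, 8, 65, 15, 1, 28]
  nums=[23, 8, 65, 15, 1, 28], result=15

Final answer: 15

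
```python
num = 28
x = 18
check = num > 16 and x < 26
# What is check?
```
Trace:
  num=28
  num=28, x=18
  num=28, x=18, check=True

Final answer: True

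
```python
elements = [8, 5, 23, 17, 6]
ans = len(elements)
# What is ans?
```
Trace:
  elements=[8, 5, 23, 17, 6]
  elements=[8, 5, 23, 17, 6], ans=5

Final answer: 5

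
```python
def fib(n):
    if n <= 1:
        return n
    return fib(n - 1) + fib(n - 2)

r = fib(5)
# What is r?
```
Call trace (a repeated sub-call is expanded the first time; later identical calls just restate its return value):
fib(n=5)
  fib(n=4)
    fib(n=3)
      fib(n=2)
        fib(n=1)
        -> return 1
        fib(n=0)
        -> return 0
      -> return 1
      fib(n=1)
      -> return 1
    -> return 2
    fib(n=2) -> return 1  (same call as traced above)
  -> return 3
  fib(n=3) -> return 2  (same call as traced above)
-> return 5

Final answer: 5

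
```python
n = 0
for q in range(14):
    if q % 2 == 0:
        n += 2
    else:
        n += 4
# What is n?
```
Trace:
  n=0
  n=2, q=0
  n=6, q=1
  n=8, q=2
  n=12, q=3
  n=14, q=4
  n=18, q=5
  n=20, q=6
  n=24, q=7
  n=26, q=8
  n=30, q=9
  n=32, q=10
  n=36, q=11
  n=38, q=12
  n=42, q=13

Final answer: 42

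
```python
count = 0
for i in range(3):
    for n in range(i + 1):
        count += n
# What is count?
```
Trace:
  count=0
  count=0, i=0, n=0
  count=0, i=1, n=0
  count=1, i=1, n=1
  count=1, i=2, n=0
  count=2, i=2, n=1
  count=4, i=2, n=2

Final answer: 4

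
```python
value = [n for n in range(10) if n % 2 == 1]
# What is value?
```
Trace:
  n=0
  n=1
  n=2
  n=3
  n=4
  n=5
  n=6
  n=7
  n=8
  n=9
  value=[1, 3, 5, 7, 9]

Final answer: [1, 3, 5, 7, 9]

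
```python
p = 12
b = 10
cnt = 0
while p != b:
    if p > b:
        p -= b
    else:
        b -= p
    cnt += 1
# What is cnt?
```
Trace:
  p=12
  p=12, b=10
  p=12, b=10, cnt=0
  p=2, b=10, cnt=1
  p=2, b=8, cnt=2
  p=2, b=6, cnt=3
  p=2, b=4, cnt=4
  p=2, b=2, cnt=5

Final answer: 5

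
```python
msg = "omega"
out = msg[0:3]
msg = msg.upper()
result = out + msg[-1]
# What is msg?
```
Trace:
  msg='omega'
  msg='omega', out='ome'
  msg='OMEGA', out='ome'
  msg='OMEGA', out='ome', result='omeA'

Final answer: 'OMEGA'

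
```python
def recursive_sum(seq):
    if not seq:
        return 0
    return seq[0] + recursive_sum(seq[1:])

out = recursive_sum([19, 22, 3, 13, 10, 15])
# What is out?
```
Call trace:
recursive_sum(seq=[19, 22, 3, 13, 10, 15])
  recursive_sum(seq=[22, 3, 13, 10, 15])
    recursive_sum(seq=[3, 13, 10, 15])
      recursive_sum(seq=[13, 10, 15])
        recursive_sum(seq=[10, 15])
          recursive_sum(seq=[15])
            recursive_sum(seq=[])
            -> return 0
          -> return 15
        -> return 25
      -> return 38
    -> return 41
  -> return 63
-> return 82

Final answer: 82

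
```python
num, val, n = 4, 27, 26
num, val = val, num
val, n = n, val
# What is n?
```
Trace:
  num=4, val=27, n=26
  num=27, val=4, n=26
  num=27, val=26, n=4

Final answer: 4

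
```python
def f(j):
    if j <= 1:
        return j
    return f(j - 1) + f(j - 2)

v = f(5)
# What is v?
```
Call trace (a repeated sub-call is expanded the first time; later identical calls just restate its return value):
f(j=5)
  f(j=4)
    f(j=3)
      f(j=2)
        f(j=1)
        -> return 1
        f(j=0)
        -> return 0
      -> return 1
      f(j=1)
      -> return 1
    -> return 2
    f(j=2) -> return 1  (same call as traced above)
  -> return 3
  f(j=3) -> return 2  (same call as traced above)
-> return 5

Final answer: 5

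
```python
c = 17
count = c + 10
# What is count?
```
Trace:
  c=17
  c=17, count=27

Final answer: 27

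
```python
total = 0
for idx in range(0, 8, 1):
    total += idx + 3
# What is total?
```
Trace:
  total=0
  total=3, idx=0
  total=7, idx=1
  total=12, idx=2
  total=18, idx=3
  total=25, idx=4
  total=33, idx=5
  total=42, idx=6
  total=52, idx=7

Final answer: 52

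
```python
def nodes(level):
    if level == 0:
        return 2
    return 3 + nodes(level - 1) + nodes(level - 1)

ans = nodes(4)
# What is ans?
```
Call trace (a repeated sub-call is expanded the first time; later identical calls just restate its return value):
nodes(level=4)
  nodes(level=3)
    nodes(level=2)
      nodes(level=1)
        nodes(level=0)
        -> return 2
        nodes(level=0)
        -> return 2
      -> return 7
      nodes(level=1) -> return 7  (same call as traced above)
    -> return 17
    nodes(level=2) -> return 17  (same call as traced above)
  -> return 37
  nodes(level=3) -> return 37  (same call as traced above)
-> return 77

Final answer: 77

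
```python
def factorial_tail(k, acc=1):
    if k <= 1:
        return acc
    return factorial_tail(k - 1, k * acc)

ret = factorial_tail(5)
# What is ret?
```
Call trace:
factorial_tail(k=5, acc=1)
  factorial_tail(k=4, acc=5)
    factorial_tail(k=3, acc=20)
      factorial_tail(k=2, acc=60)
        factorial_tail(k=1, acc=120)
        -> return 120
      -> return 120
    -> return 120
  -> return 120
-> return 120

Final answer: 120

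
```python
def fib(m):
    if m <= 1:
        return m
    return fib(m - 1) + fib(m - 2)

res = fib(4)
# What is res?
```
Call trace (a repeated sub-call is expanded the first time; later identical calls just restate its return value):
fib(m=4)
  fib(m=3)
    fib(m=2)
      fib(m=1)
      -> return 1
      fib(m=0)
      -> return 0
    -> return 1
    fib(m=1)
    -> return 1
  -> return 2
  fib(m=2) -> return 1  (same call as traced above)
-> return 3

Final answer: 3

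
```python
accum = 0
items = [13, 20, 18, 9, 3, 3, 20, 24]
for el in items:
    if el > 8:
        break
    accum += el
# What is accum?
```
Trace:
  accum=0
  accum=0, el=13

Final answer: 0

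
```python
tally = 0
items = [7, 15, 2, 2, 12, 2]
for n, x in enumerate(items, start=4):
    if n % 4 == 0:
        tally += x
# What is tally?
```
Trace:
  tally=0
  tally=7, n=4, x=7
  tally=7, n=5, x=15
  tally=7, n=6, x=2
  tally=7, n=7, x=2
  tally=19, n=8, x=12
  tally=19, n=9, x=2

Final answer: 19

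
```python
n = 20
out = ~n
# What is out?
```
Trace:
  n=20
  n=20, out=-21

Final answer: -21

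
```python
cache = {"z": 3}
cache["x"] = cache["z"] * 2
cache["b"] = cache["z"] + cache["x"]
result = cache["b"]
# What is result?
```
Trace:
  cache={'z': 3}
  cache={'z': 3, 'x': 6}
  cache={'z': 3, 'x': 6, 'b': 9}
  cache={'z': 3, 'x': 6, 'b': 9}, result=9

Final answer: 9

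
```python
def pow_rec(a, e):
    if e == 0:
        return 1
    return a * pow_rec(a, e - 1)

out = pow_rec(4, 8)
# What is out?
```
Call trace:
pow_rec(a=4, e=8)
  pow_rec(a=4, e=7)
    pow_rec(a=4, e=6)
      pow_rec(a=4, e=5)
        pow_rec(a=4, e=4)
          pow_rec(a=4, e=3)
            pow_rec(a=4, e=2)
              pow_rec(a=4, e=1)
                pow_rec(a=4, e=0)
                -> return 1
              -> return 4
            -> return 16
          -> return 64
        -> return 256
      -> return 1024
    -> return 4096
  -> return 16384
-> return 65536

Final answer: 65536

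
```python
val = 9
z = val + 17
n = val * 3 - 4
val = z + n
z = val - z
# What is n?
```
Trace:
  val=9
  val=9, z=26
  val=9, z=26, n=23
  val=49, z=26, n=23
  val=49, z=23, n=23

Final answer: 23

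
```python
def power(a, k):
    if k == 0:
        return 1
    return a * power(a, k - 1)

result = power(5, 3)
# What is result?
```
Call trace:
power(a=5, k=3)
  power(a=5, k=2)
    power(a=5, k=1)
      power(a=5, k=0)
      -> return 1
    -> return 5
  -> return 25
-> return 125

Final answer: 125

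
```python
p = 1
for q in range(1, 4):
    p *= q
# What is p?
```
Trace:
  p=1
  p=1, q=1
  p=2, q=2
  p=6, q=3

Final answer: 6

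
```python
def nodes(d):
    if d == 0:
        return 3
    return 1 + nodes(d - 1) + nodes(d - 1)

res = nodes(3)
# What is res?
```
Call trace (a repeated sub-call is expanded the first time; later identical calls just restate its return value):
nodes(d=3)
  nodes(d=2)
    nodes(d=1)
      nodes(d=0)
      -> return 3
      nodes(d=0)
      -> return 3
    -> return 7
    nodes(d=1) -> return 7  (same call as traced above)
  -> return 15
  nodes(d=2) -> return 15  (same call as traced above)
-> return 31

Final answer: 31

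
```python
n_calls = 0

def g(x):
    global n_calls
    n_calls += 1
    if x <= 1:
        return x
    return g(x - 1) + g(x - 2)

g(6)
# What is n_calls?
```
Call trace (a repeated sub-call is expanded the first time; later identical calls just restate its return value):
g(x=6)
  g(x=5)
    g(x=4)
      g(x=3)
        g(x=2)
          g(x=1)
          -> return 1
          g(x=0)
          -> return 0
        -> return 1
        g(x=1)
        -> return 1
      -> return 2
      g(x=2) -> return 1  (same call as traced above)
    -> return 3
    g(x=3) -> return 2  (same call as traced above)
  -> return 5
  g(x=4) -> return 3  (same call as traced above)
-> return 8

n_calls is incremented once per call, so count the calls in each subtree. Let C(x) = number of calls made by g(x).
C(0) = C(1) = 1 (base case, no recursion); C(x) = 1 + C(x - 1) + C(x - 2) otherwise.
C(2) = 1 + C(1) + C(0) = 1 + 1 + 1 = 3
C(3) = 1 + C(2) + C(1) = 1 + 3 + 1 = 5
C(4) = 1 + C(3) + C(2) = 1 + 5 + 3 = 9
C(5) = 1 + C(4) + C(3) = 1 + 9 + 5 = 15
C(6) = 1 + C(5) + C(4) = 1 + 15 + 9 = 25
n_calls = C(6) = 25

Final answer: 25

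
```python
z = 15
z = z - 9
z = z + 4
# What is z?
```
Trace:
  z=15
  z=6
  z=10

Final answer: 10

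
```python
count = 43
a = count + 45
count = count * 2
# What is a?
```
Trace:
  count=43
  count=43, a=88
  count=86, a=88

Final answer: 88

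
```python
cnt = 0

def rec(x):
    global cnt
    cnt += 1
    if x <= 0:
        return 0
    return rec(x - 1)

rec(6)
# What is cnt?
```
Call trace:
rec(x=6)
  rec(x=5)
    rec(x=4)
      rec(x=3)
        rec(x=2)
          rec(x=1)
            rec(x=0)
            -> return 0
          -> return 0
        -> return 0
      -> return 0
    -> return 0
  -> return 0
-> return 0

cnt is incremented once per call. rec is entered once for each x = 6, 5, 4, 3, 2, 1, 0 (the x <= 0 call returns without recursing), i.e. 6 + 1 calls.
cnt = 7

Final answer: 7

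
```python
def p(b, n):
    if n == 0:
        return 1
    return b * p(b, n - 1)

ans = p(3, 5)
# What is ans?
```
Call trace:
p(b=3, n=5)
  p(b=3, n=4)
    p(b=3, n=3)
      p(b=3, n=2)
        p(b=3, n=1)
          p(b=3, n=0)
          -> return 1
        -> return 3
      -> return 9
    -> return 27
  -> return 81
-> return 243

Final answer: 243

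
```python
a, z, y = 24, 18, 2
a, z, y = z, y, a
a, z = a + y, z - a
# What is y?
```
Trace:
  a=24, z=18, y=2
  a=18, z=2, y=24
  a=42, z=-16, y=24

Final answer: 24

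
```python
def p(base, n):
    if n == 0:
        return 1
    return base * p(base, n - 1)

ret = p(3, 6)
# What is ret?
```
Call trace:
p(base=3, n=6)
  p(base=3, n=5)
    p(base=3, n=4)
      p(base=3, n=3)
        p(base=3, n=2)
          p(base=3, n=1)
            p(base=3, n=0)
            -> return 1
          -> return 3
        -> return 9
      -> return 27
    -> return 81
  -> return 243
-> return 729

Final answer: 729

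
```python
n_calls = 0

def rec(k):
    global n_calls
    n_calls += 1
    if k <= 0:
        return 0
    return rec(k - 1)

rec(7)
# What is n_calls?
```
Call trace:
rec(k=7)
  rec(k=6)
    rec(k=5)
      rec(k=4)
        rec(k=3)
          rec(k=2)
            rec(k=1)
              rec(k=0)
              -> return 0
            -> return 0
          -> return 0
        -> return 0
      -> return 0
    -> return 0
  -> return 0
-> return 0

n_calls is incremented once per call. rec is entered once for each k = 7, 6, 5, 4, 3, 2, 1, 0 (the k <= 0 call returns without recursing), i.e. 7 + 1 calls.
n_calls = 8

Final answer: 8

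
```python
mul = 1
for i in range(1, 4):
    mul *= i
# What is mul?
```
Trace:
  mul=1
  mul=1, i=1
  mul=2, i=2
  mul=6, i=3

Final answer: 6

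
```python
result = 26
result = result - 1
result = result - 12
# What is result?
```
Trace:
  result=26
  result=25
  result=13

Final answer: 13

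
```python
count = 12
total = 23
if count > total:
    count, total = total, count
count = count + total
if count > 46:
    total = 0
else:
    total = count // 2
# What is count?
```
Trace:
  count=12
  count=12, total=23
  count=12, total=23
  count=35, total=23
  count=35, total=17

Final answer: 35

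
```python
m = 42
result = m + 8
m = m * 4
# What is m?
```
Trace:
  m=42
  m=42, result=50
  m=168, result=50

Final answer: 168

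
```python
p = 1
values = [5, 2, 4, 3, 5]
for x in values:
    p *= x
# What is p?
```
Trace:
  p=1
  p=5, x=5
  p=10, x=2
  p=40, x=4
  p=120, x=3
  p=600, x=5

Final answer: 600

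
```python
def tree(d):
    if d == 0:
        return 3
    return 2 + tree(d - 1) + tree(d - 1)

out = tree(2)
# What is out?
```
Call trace (a repeated sub-call is expanded the first time; later identical calls just restate its return value):
tree(d=2)
  tree(d=1)
    tree(d=0)
    -> return 3
    tree(d=0)
    -> return 3
  -> return 8
  tree(d=1) -> return 8  (same call as traced above)
-> return 18

Final answer: 18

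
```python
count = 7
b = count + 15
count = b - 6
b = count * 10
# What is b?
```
Trace:
  count=7
  count=7, b=22
  count=16, b=22
  count=16, b=160

Final answer: 160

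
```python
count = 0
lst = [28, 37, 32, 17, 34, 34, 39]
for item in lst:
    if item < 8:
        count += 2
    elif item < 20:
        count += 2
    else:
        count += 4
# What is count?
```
Trace:
  count=0
  count=4, item=28
  count=8, item=37
  count=12, item=32
  count=14, item=17
  count=18, item=34
  count=22, item=34
  count=26, item=39

Final answer: 26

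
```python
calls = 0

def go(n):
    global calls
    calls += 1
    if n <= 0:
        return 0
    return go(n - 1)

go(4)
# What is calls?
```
Call trace:
go(n=4)
  go(n=3)
    go(n=2)
      go(n=1)
        go(n=0)
        -> return 0
      -> return 0
    -> return 0
  -> return 0
-> return 0

calls is incremented once per call. go is entered once for each n = 4, 3, 2, 1, 0 (the n <= 0 call returns without recursing), i.e. 4 + 1 calls.
calls = 5

Final answer: 5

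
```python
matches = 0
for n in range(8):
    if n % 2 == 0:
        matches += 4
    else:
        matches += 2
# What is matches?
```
Trace:
  matches=0
  matches=4, n=0
  matches=6, n=1
  matches=10, n=2
  matches=12, n=3
  matches=16, n=4
  matches=18, n=5
  matches=22, n=6
  matches=24, n=7

Final answer: 24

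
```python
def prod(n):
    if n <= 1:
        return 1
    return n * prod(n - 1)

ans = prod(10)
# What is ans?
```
Call trace:
prod(n=10)
  prod(n=9)
    prod(n=8)
      prod(n=7)
        prod(n=6)
          prod(n=5)
            prod(n=4)
              prod(n=3)
                prod(n=2)
                  prod(n=1)
                  -> return 1
                -> return 2
              -> return 6
            -> return 24
          -> return 120
        -> return 720
      -> return 5040
    -> return 40320
  -> return 362880
-> return 3628800

Final answer: 3628800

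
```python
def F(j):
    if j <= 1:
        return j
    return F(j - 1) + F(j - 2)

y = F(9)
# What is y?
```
Call trace (a repeated sub-call is expanded the first time; later identical calls just restate its return value):
F(j=9)
  F(j=8)
    F(j=7)
      F(j=6)
        F(j=5)
          F(j=4)
            F(j=3)
              F(j=2)
                F(j=1)
                -> return 1
                F(j=0)
                -> return 0
              -> return 1
              F(j=1)
              -> return 1
            -> return 2
            F(j=2) -> return 1  (same call as traced above)
          -> return 3
          F(j=3) -> return 2  (same call as traced above)
        -> return 5
        F(j=4) -> return 3  (same call as traced above)
      -> return 8
      F(j=5) -> return 5  (same call as traced above)
    -> return 13
    F(j=6) -> return 8  (same call as traced above)
  -> return 21
  F(j=7) -> return 13  (same call as traced above)
-> return 34

Final answer: 34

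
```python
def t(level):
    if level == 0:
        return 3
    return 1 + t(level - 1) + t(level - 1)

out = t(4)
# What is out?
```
Call trace (a repeated sub-call is expanded the first time; later identical calls just restate its return value):
t(level=4)
  t(level=3)
    t(level=2)
      t(level=1)
        t(level=0)
        -> return 3
        t(level=0)
        -> return 3
      -> return 7
      t(level=1) -> return 7  (same call as traced above)
    -> return 15
    t(level=2) -> return 15  (same call as traced above)
  -> return 31
  t(level=3) -> return 31  (same call as traced above)
-> return 63

Final answer: 63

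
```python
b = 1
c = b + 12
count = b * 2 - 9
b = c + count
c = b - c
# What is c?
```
Trace:
  b=1
  b=1, c=13
  b=1, c=13, count=-7
  b=6, c=13, count=-7
  b=6, c=-7, count=-7

Final answer: -7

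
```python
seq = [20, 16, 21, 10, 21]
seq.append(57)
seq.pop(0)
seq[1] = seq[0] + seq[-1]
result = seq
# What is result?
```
Trace:
  seq=[20, 16, 21, 10, 21]
  seq=[20, 16, 21, 10, 21, 57]
  seq=[16, 21, 10, 21, 57]
  seq=[16, 73, 10, 21, 57]
  seq=[16, 73, 10, 21, 57], result=[16, 73, 10, 21, 57]

Final answer: [16, 73, 10, 21, 57]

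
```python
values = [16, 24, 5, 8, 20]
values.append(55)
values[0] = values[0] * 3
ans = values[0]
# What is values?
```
Trace:
  values=[16, 24, 5, 8, 20]
  values=[16, 24, 5, 8, 20, 55]
  values=[48, 24, 5, 8, 20, 55]
  values=[48, 24, 5, 8, 20, 55], ans=48

Final answer: [48, 24, 5, 8, 20, 55]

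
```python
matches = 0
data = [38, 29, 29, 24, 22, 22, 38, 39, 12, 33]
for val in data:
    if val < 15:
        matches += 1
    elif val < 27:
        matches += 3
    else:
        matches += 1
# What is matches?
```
Trace:
  matches=0
  matches=1, val=38
  matches=2, val=29
  matches=3, val=29
  matches=6, val=24
  matches=9, val=22
  matches=12, val=22
  matches=13, val=38
  matches=14, val=39
  matches=15, val=12
  matches=16, val=33

Final answer: 16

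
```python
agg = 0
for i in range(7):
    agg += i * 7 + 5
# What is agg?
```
Trace:
  agg=0
  agg=5, i=0
  agg=17, i=1
  agg=36, i=2
  agg=62, i=3
  agg=95, i=4
  agg=135, i=5
  agg=182, i=6

Final answer: 182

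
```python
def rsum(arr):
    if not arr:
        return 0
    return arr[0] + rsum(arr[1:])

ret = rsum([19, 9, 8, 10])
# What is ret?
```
Call trace:
rsum(arr=[19, 9, 8, 10])
  rsum(arr=[9, 8, 10])
    rsum(arr=[8, 10])
      rsum(arr=[10])
        rsum(arr=[])
        -> return 0
      -> return 10
    -> return 18
  -> return 27
-> return 46

Final answer: 46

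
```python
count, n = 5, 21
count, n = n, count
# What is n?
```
Trace:
  count=5, n=21
  count=21, n=5

Final answer: 5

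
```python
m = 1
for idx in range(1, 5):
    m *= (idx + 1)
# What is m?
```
Trace:
  m=1
  m=2, idx=1
  m=6, idx=2
  m=24, idx=3
  m=120, idx=4

Final answer: 120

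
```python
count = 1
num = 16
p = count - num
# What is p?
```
Trace:
  count=1
  count=1, num=16
  count=1, num=16, p=-15

Final answer: -15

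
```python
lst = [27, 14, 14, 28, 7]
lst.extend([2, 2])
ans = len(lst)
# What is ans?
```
Trace:
  lst=[27, 14, 14, 28, 7]
  lst=[27, 14, 14, 28, 7, 2, 2]
  lst=[27, 14, 14, 28, 7, 2, 2], ans=7

Final answer: 7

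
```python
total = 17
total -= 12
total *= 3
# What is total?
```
Trace:
  total=17
  total=5
  total=15

Final answer: 15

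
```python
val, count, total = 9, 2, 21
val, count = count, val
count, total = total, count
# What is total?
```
Trace:
  val=9, count=2, total=21
  val=2, count=9, total=21
  val=2, count=21, total=9

Final answer: 9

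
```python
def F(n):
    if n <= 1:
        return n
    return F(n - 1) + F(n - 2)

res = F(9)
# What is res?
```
Call trace (a repeated sub-call is expanded the first time; later identical calls just restate its return value):
F(n=9)
  F(n=8)
    F(n=7)
      F(n=6)
        F(n=5)
          F(n=4)
            F(n=3)
              F(n=2)
                F(n=1)
                -> return 1
                F(n=0)
                -> return 0
              -> return 1
              F(n=1)
              -> return 1
            -> return 2
            F(n=2) -> return 1  (same call as traced above)
          -> return 3
          F(n=3) -> return 2  (same call as traced above)
        -> return 5
        F(n=4) -> return 3  (same call as traced above)
      -> return 8
      F(n=5) -> return 5  (same call as traced above)
    -> return 13
    F(n=6) -> return 8  (same call as traced above)
  -> return 21
  F(n=7) -> return 13  (same call as traced above)
-> return 34

Final answer: 34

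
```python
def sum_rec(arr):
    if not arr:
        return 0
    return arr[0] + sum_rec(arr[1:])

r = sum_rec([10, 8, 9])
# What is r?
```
Call trace:
sum_rec(arr=[10, 8, 9])
  sum_rec(arr=[8, 9])
    sum_rec(arr=[9])
      sum_rec(arr=[])
      -> return 0
    -> return 9
  -> return 17
-> return 27

Final answer: 27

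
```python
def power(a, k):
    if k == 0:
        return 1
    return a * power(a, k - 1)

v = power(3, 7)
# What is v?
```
Call trace:
power(a=3, k=7)
  power(a=3, k=6)
    power(a=3, k=5)
      power(a=3, k=4)
        power(a=3, k=3)
          power(a=3, k=2)
            power(a=3, k=1)
              power(a=3, k=0)
              -> return 1
            -> return 3
          -> return 9
        -> return 27
      -> return 81
    -> return 243
  -> return 729
-> return 2187

Final answer: 2187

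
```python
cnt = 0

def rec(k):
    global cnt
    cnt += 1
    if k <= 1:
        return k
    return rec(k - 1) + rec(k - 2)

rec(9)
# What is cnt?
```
Call trace (a repeated sub-call is expanded the first time; later identical calls just restate its return value):
rec(k=9)
  rec(k=8)
    rec(k=7)
      rec(k=6)
        rec(k=5)
          rec(k=4)
            rec(k=3)
              rec(k=2)
                rec(k=1)
                -> return 1
                rec(k=0)
                -> return 0
              -> return 1
              rec(k=1)
              -> return 1
            -> return 2
            rec(k=2) -> return 1  (same call as traced above)
          -> return 3
          rec(k=3) -> return 2  (same call as traced above)
        -> return 5
        rec(k=4) -> return 3  (same call as traced above)
      -> return 8
      rec(k=5) -> return 5  (same call as traced above)
    -> return 13
    rec(k=6) -> return 8  (same call as traced above)
  -> return 21
  rec(k=7) -> return 13  (same call as traced above)
-> return 34

cnt is incremented once per call, so count the calls in each subtree. Let C(k) = number of calls made by rec(k).
C(0) = C(1) = 1 (base case, no recursion); C(k) = 1 + C(k - 1) + C(k - 2) otherwise.
C(2) = 1 + C(1) + C(0) = 1 + 1 + 1 = 3
C(3) = 1 + C(2) + C(1) = 1 + 3 + 1 = 5
C(4) = 1 + C(3) + C(2) = 1 + 5 + 3 = 9
C(5) = 1 + C(4) + C(3) = 1 + 9 + 5 = 15
C(6) = 1 + C(5) + C(4) = 1 + 15 + 9 = 25
C(7) = 1 + C(6) + C(5) = 1 + 25 + 15 = 41
C(8) = 1 + C(7) + C(6) = 1 + 41 + 25 = 67
C(9) = 1 + C(8) + C(7) = 1 + 67 + 41 = 109
cnt = C(9) = 109

Final answer: 109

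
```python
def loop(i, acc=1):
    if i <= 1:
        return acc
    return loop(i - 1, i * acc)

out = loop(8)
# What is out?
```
Call trace:
loop(i=8, acc=1)
  loop(i=7, acc=8)
    loop(i=6, acc=56)
      loop(i=5, acc=336)
        loop(i=4, acc=1680)
          loop(i=3, acc=6720)
            loop(i=2, acc=20160)
              loop(i=1, acc=40320)
              -> return 40320
            -> return 40320
          -> return 40320
        -> return 40320
      -> return 40320
    -> return 40320
  -> return 40320
-> return 40320

Final answer: 40320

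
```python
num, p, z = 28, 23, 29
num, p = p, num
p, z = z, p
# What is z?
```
Trace:
  num=28, p=23, z=29
  num=23, p=28, z=29
  num=23, p=29, z=28

Final answer: 28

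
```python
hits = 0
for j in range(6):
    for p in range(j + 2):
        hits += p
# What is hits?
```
Trace:
  hits=0
  hits=0, j=0, p=0
  hits=1, j=0, p=1
  hits=1, j=1, p=0
  hits=2, j=1, p=1
  hits=4, j=1, p=2
  hits=4, j=2, p=0
  hits=5, j=2, p=1
  hits=7, j=2, p=2
  hits=10, j=2, p=3
  hits=10, j=3, p=0
  hits=11, j=3, p=1
  hits=13, j=3, p=2
  hits=16, j=3, p=3
  hits=20, j=3, p=4
  hits=20, j=4, p=0
  hits=21, j=4, p=1
  hits=23, j=4, p=2
  hits=26, j=4, p=3
  hits=30, j=4, p=4
  hits=35, j=4, p=5
  hits=35, j=5, p=0
  hits=36, j=5, p=1
  hits=38, j=5, p=2
  hits=41, j=5, p=3
  hits=45, j=5, p=4
  hits=50, j=5, p=5
  hits=56, j=5, p=6

Final answer: 56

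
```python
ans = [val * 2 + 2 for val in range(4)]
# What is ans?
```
Trace:
  val=0
  val=1
  val=2
  val=3
  ans=[2, 4, 6, 8]

Final answer: [2, 4, 6, 8]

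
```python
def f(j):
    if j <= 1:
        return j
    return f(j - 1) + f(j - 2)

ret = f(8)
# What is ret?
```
Call trace (a repeated sub-call is expanded the first time; later identical calls just restate its return value):
f(j=8)
  f(j=7)
    f(j=6)
      f(j=5)
        f(j=4)
          f(j=3)
            f(j=2)
              f(j=1)
              -> return 1
              f(j=0)
              -> return 0
            -> return 1
            f(j=1)
            -> return 1
          -> return 2
          f(j=2) -> return 1  (same call as traced above)
        -> return 3
        f(j=3) -> return 2  (same call as traced above)
      -> return 5
      f(j=4) -> return 3  (same call as traced above)
    -> return 8
    f(j=5) -> return 5  (same call as traced above)
  -> return 13
  f(j=6) -> return 8  (same call as traced above)
-> return 21

Final answer: 21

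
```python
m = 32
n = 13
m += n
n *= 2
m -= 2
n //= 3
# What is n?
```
Trace:
  m=32
  m=32, n=13
  m=45, n=13
  m=45, n=26
  m=43, n=26
  m=43, n=8

Final answer: 8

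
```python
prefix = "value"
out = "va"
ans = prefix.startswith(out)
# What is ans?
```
Trace:
  prefix='value'
  prefix='value', out='va'
  prefix='value', out='va', ans=True

Final answer: True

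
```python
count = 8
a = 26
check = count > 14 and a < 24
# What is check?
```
Trace:
  count=8
  count=8, a=26
  count=8, a=26, check=False

Final answer: False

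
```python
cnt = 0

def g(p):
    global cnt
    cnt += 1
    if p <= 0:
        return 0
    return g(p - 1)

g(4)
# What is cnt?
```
Call trace:
g(p=4)
  g(p=3)
    g(p=2)
      g(p=1)
        g(p=0)
        -> return 0
      -> return 0
    -> return 0
  -> return 0
-> return 0

cnt is incremented once per call. g is entered once for each p = 4, 3, 2, 1, 0 (the p <= 0 call returns without recursing), i.e. 4 + 1 calls.
cnt = 5

Final answer: 5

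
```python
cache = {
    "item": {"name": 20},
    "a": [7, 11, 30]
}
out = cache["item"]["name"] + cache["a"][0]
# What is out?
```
Trace:
  cache={'item': {'name': 20}, 'a': [7, 11, 30]}
  cache={'item': {'name': 20}, 'a': [7, 11, 30]}, out=27

Final answer: 27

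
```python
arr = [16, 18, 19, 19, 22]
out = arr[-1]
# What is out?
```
Trace:
  arr=[16, 18, 19, 19, 22]
  arr=[16, 18, 19, 19, 22], out=22

Final answer: 22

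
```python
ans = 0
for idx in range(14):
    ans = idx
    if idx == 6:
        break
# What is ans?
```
Trace:
  ans=0
  ans=0, idx=0
  ans=1, idx=1
  ans=2, idx=2
  ans=3, idx=3
  ans=4, idx=4
  ans=5, idx=5
  ans=6, idx=6

Final answer: 6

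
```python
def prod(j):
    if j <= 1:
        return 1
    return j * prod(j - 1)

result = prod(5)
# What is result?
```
Call trace:
prod(j=5)
  prod(j=4)
    prod(j=3)
      prod(j=2)
        prod(j=1)
        -> return 1
      -> return 2
    -> return 6
  -> return 24
-> return 120

Final answer: 120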